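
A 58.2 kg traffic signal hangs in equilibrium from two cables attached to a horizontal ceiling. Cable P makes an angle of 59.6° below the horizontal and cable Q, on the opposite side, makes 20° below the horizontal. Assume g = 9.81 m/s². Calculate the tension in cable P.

Weight W = 58.2 × 9.81 = 570.9 N acts straight down.
Horizontal: T_P cos 59.6° = T_Q cos 20°  →  T_Q = 0.5385 T_P.
Vertical: T_P sin 59.6° + T_Q sin 20° = 570.9.
Substituting the horizontal relation into the vertical equation gives 1.047 T_P = 570.9, so T_P = 545.5 N.

T_P ≈ 545 N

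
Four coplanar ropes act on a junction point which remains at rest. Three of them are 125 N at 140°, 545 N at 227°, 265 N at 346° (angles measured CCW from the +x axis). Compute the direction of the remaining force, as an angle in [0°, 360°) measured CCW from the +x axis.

Sum the known components: ΣF_x = -210.3 N, ΣF_y = -382.3 N.
For equilibrium the remaining force must supply (−ΣF_x, −ΣF_y) = (210.3, 382.3) N.
Magnitude = √((210.3)² + (382.3)²) = 436.4 N; direction = atan2(382.3, 210.3) = 61.2°.

θ ≈ 61.2°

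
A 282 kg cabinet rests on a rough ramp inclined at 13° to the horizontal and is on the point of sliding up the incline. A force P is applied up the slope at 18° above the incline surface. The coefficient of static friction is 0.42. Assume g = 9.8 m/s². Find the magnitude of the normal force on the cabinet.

N ≈ 2190 N

On the verge of sliding up the incline, friction equals μN and acts down the slope.
Perpendicular: N + P sin 18° = W cos 13° = 2693 N.
Along incline: P cos 18° = W sin 13° + μN  with W sin 13° = 621.7 N.
Solving the pair for P and N: P = 1622 N, N = 2192 N (and f = μN = 920.5 N).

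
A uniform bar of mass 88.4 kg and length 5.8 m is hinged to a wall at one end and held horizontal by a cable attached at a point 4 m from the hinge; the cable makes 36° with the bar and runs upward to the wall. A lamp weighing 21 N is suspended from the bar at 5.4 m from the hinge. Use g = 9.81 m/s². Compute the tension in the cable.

Take torques about the hinge: T sin 36° · 4 = 88.4×9.81×2.9 + 21×5.4 = 2628.3 N·m.
So T = 2628.3 / (0.5878 × 4) = 1117.9 N.

T ≈ 1120 N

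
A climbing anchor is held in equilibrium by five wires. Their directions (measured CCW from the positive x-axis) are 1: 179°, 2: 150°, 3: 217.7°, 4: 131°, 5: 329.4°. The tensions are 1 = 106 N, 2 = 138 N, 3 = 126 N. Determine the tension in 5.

T_5 ≈ 790 N

Resolve: ΣF_x = 106 cos 179° + 138 cos 150° + 126 cos 217.7° + T_4 cos 131° + T_5 cos 329.4° = 0.
        ΣF_y = 106 sin 179° + 138 sin 150° + 126 sin 217.7° + T_4 sin 131° + T_5 sin 329.4° = 0.
The known terms sum to (-325.2, -6.202) N, so -0.6561 T_4 + 0.8607 T_5 = 325.2 and 0.7547 T_4 − 0.5090 T_5 = 6.202.
Solving simultaneously: T_4 = 541.3 N, T_5 = 790.4 N.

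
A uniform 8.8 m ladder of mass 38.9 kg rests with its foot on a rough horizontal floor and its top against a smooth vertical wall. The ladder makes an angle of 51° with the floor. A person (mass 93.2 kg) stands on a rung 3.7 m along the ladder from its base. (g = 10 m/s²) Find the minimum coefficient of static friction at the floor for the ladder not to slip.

μ_min ≈ 0.359

ΣF_y = 0: N_floor = 38.9×10 + 93.2×10 = 1321 N.
Torques about the foot: N_wall · 8.8 sin 51° = 38.9×10×4.4 cos 51° + 93.2×10×3.7 cos 51° → N_wall = 474.83 N.
ΣF_x = 0: f_floor = N_wall = 474.83 N.
μ_min = f_floor / N_floor = 474.83 / 1321 = 0.3594.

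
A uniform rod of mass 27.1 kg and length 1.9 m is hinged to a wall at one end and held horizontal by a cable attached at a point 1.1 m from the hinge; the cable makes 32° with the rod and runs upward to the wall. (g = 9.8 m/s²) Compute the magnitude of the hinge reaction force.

Take torques about the hinge: T sin 32° · 1.1 = 27.1×9.8×0.95 = 252.3 N·m.
So T = 252.3 / (0.5299 × 1.1) = 432.83 N.
ΣF_x = 0: H_x = T cos 32° = 367.06 N.
ΣF_y = 0: H_y = (27.1×9.8) − T sin 32° = 265.58 − 229.36 = 36.215 N.
|H| = √(H_x² + H_y²) = √((367.06)² + (36.215)²) = 368.84 N.

|H| ≈ 369 N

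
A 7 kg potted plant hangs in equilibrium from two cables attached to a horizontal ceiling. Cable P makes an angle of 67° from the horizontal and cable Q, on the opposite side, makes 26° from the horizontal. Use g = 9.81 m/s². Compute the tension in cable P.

Weight W = 7 × 9.81 = 68.67 N acts straight down.
Horizontal: T_P cos 67° = T_Q cos 26°  →  T_Q = 0.4347 T_P.
Vertical: T_P sin 67° + T_Q sin 26° = 68.67.
Substituting the horizontal relation into the vertical equation gives 1.111 T_P = 68.67, so T_P = 61.8 N.

T_P ≈ 61.8 N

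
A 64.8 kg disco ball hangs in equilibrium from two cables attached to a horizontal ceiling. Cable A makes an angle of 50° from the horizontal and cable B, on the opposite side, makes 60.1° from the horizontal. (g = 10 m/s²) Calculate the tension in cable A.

T_A ≈ 344 N

Weight W = 64.8 × 10 = 648 N acts straight down.
Horizontal: T_A cos 50° = T_B cos 60.1°  →  T_B = 1.289 T_A.
Vertical: T_A sin 50° + T_B sin 60.1° = 648.
Substituting the horizontal relation into the vertical equation gives 1.884 T_A = 648, so T_A = 344 N.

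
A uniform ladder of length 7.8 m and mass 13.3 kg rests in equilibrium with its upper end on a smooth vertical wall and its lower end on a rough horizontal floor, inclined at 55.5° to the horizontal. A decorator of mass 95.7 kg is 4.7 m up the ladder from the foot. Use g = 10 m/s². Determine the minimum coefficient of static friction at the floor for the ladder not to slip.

ΣF_y = 0: N_floor = 13.3×10 + 95.7×10 = 1090 N.
Torques about the foot: N_wall · 7.8 sin 55.5° = 13.3×10×3.9 cos 55.5° + 95.7×10×4.7 cos 55.5° → N_wall = 442.03 N.
ΣF_x = 0: f_floor = N_wall = 442.03 N.
μ_min = f_floor / N_floor = 442.03 / 1090 = 0.4055.

μ_min ≈ 0.406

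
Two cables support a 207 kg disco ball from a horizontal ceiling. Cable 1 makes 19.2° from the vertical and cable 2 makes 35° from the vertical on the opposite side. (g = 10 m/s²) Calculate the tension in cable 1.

Angles from the horizontal: cable 1 is 90° − 19.2° = 70.8°, cable 2 is 90° − 35° = 55°.
Weight W = 207 × 10 = 2070 N acts straight down.
Horizontal: T_1 cos 70.8° = T_2 cos 55°  →  T_2 = 0.5734 T_1.
Vertical: T_1 sin 70.8° + T_2 sin 55° = 2070.
Substituting the horizontal relation into the vertical equation gives 1.414 T_1 = 2070, so T_1 = 1464 N.

T_1 ≈ 1460 N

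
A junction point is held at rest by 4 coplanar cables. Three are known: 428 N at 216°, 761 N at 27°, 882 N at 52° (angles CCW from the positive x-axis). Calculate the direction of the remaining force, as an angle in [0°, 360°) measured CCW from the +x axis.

θ ≈ 222°

Sum the known components: ΣF_x = 874.8 N, ΣF_y = 788.9 N.
For equilibrium the remaining force must supply (−ΣF_x, −ΣF_y) = (-874.8, -788.9) N.
Magnitude = √((-874.8)² + (-788.9)²) = 1178 N; direction = atan2(-788.9, -874.8) = 222.0°.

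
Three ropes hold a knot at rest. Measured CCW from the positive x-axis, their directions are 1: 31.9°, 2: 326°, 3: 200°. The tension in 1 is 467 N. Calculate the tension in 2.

Resolve: ΣF_x = 467 cos 31.9° + T_2 cos 326° + T_3 cos 200° = 0.
        ΣF_y = 467 sin 31.9° + T_2 sin 326° + T_3 sin 200° = 0.
The known terms sum to (396.5, 246.8) N, so 0.8290 T_2 − 0.9397 T_3 = -396.5 and -0.5592 T_2 − 0.3420 T_3 = -246.8.
Solving simultaneously: T_2 = 119 N, T_3 = 526.9 N.

T_2 ≈ 119 N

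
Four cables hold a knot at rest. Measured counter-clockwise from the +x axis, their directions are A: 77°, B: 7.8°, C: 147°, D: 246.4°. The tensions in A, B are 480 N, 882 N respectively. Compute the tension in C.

Resolve: ΣF_x = 480 cos 77° + 882 cos 7.8° + T_C cos 147° + T_D cos 246.4° = 0.
        ΣF_y = 480 sin 77° + 882 sin 7.8° + T_C sin 147° + T_D sin 246.4° = 0.
The known terms sum to (981.8, 587.4) N, so -0.8387 T_C − 0.4003 T_D = -981.8 and 0.5446 T_C − 0.9164 T_D = -587.4.
Solving simultaneously: T_C = 673.6 N, T_D = 1041 N.

T_C ≈ 674 N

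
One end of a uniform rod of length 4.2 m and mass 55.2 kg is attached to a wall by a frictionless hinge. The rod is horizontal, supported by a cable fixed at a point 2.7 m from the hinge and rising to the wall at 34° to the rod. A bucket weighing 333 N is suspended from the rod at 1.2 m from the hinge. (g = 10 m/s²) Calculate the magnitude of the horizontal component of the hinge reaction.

H_x ≈ 856 N

Take torques about the hinge: T sin 34° · 2.7 = 55.2×10×2.1 + 333×1.2 = 1558.8 N·m.
So T = 1558.8 / (0.5592 × 2.7) = 1032.4 N.
ΣF_x = 0: H_x = T cos 34° = 855.93 N.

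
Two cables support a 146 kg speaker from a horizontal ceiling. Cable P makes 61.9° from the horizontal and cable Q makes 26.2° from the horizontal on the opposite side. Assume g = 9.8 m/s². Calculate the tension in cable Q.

Weight W = 146 × 9.8 = 1431 N acts straight down.
Horizontal: T_P cos 61.9° = T_Q cos 26.2°  →  T_P = 1.905 T_Q.
Vertical: T_P sin 61.9° + T_Q sin 26.2° = 1431.
Substituting the horizontal relation into the vertical equation gives 2.122 T_Q = 1431, so T_Q = 674.3 N.

T_Q ≈ 674 N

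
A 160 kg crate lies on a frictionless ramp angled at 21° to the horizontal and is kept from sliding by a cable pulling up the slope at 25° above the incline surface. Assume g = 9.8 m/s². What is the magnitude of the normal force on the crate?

Take axes along and perpendicular to the incline. Weight components: W sin 21° = 561.9 N down-slope, W cos 21° = 1464 N into the surface.
Along incline: T cos 25° = W sin 21° → T = 620 N.
Perpendicular: N = W cos 21° − T sin 25° = 1202 N.

N ≈ 1200 N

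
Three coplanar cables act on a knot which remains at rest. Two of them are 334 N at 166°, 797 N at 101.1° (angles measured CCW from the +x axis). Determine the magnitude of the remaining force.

F ≈ 986 N

Sum the known components: ΣF_x = -477.5 N, ΣF_y = 862.9 N.
For equilibrium the remaining force must supply (−ΣF_x, −ΣF_y) = (477.5, -862.9) N.
Magnitude = √((477.5)² + (-862.9)²) = 986.2 N; direction = atan2(-862.9, 477.5) = 299.0°.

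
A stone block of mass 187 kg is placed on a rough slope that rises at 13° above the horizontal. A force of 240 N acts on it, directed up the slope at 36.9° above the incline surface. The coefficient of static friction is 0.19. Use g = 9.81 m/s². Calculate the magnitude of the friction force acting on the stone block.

Axes along / perpendicular to the incline. W sin 13° = 412.7 N down-slope; W cos 13° = 1787 N into the surface.
Perpendicular: N = W cos 13° − P sin 36.9° = 1787 − 144.1 = 1643 N.
Along incline: P cos 36.9° + f = W sin 13° (friction acts up-slope) → f = 412.7 − 191.9 = 220.7 N.
|f| = 220.7 N ≤ μN = 312.2 N, so the stone block is indeed static.

f ≈ 221 N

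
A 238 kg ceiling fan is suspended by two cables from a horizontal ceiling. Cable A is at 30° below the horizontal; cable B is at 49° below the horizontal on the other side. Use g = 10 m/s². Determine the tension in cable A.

T_A ≈ 1590 N

Weight W = 238 × 10 = 2380 N acts straight down.
Horizontal: T_A cos 30° = T_B cos 49°  →  T_B = 1.32 T_A.
Vertical: T_A sin 30° + T_B sin 49° = 2380.
Substituting the horizontal relation into the vertical equation gives 1.496 T_A = 2380, so T_A = 1591 N.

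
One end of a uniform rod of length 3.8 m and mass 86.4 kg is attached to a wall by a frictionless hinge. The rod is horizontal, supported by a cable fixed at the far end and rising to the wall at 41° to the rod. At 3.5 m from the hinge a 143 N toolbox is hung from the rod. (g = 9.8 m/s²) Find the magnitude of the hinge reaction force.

|H| ≈ 772 N

Take torques about the hinge: T sin 41° · 3.8 = 86.4×9.8×1.9 + 143×3.5 = 2109.3 N·m.
So T = 2109.3 / (0.6561 × 3.8) = 846.07 N.
ΣF_x = 0: H_x = T cos 41° = 638.54 N.
ΣF_y = 0: H_y = (86.4×9.8 + 143) − T sin 41° = 989.72 − 555.07 = 434.65 N.
|H| = √(H_x² + H_y²) = √((638.54)² + (434.65)²) = 772.43 N.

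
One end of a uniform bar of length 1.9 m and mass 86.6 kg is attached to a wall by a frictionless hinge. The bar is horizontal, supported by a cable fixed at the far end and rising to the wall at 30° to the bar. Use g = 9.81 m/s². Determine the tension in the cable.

T ≈ 850 N

Take torques about the hinge: T sin 30° · 1.9 = 86.6×9.81×0.95 = 807.07 N·m.
So T = 807.07 / (0.5000 × 1.9) = 849.55 N.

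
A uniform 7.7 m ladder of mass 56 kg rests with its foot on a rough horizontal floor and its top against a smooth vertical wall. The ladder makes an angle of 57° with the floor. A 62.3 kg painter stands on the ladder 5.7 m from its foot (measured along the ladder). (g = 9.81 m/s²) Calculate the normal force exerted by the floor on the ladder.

N_floor ≈ 1160 N

ΣF_y = 0: N_floor = 56×9.81 + 62.3×9.81 = 1160.5 N.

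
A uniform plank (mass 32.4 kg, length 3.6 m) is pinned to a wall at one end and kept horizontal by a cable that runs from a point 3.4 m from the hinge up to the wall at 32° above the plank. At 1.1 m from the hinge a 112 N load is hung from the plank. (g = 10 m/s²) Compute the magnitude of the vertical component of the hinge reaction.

Take torques about the hinge: T sin 32° · 3.4 = 32.4×10×1.8 + 112×1.1 = 706.4 N·m.
So T = 706.4 / (0.5299 × 3.4) = 392.07 N.
ΣF_y = 0: H_y = (32.4×10 + 112) − T sin 32° = 436 − 207.76 = 228.24 N.

|H_y| ≈ 228 N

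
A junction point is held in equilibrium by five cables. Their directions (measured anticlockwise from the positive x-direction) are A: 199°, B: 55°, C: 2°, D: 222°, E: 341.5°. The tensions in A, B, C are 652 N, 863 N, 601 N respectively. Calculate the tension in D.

Resolve: ΣF_x = 652 cos 199° + 863 cos 55° + 601 cos 2° + T_D cos 222° + T_E cos 341.5° = 0.
        ΣF_y = 652 sin 199° + 863 sin 55° + 601 sin 2° + T_D sin 222° + T_E sin 341.5° = 0.
The known terms sum to (479.2, 515.6) N, so -0.7431 T_D + 0.9483 T_E = -479.2 and -0.6691 T_D − 0.3173 T_E = -515.6.
Solving simultaneously: T_D = 736.5 N, T_E = 71.89 N.

T_D ≈ 737 N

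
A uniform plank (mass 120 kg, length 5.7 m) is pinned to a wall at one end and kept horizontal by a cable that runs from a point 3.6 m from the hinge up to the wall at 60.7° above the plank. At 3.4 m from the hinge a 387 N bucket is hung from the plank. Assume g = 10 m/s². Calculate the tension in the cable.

Take torques about the hinge: T sin 60.7° · 3.6 = 120×10×2.85 + 387×3.4 = 4735.8 N·m.
So T = 4735.8 / (0.8721 × 3.6) = 1508.5 N.

T ≈ 1510 N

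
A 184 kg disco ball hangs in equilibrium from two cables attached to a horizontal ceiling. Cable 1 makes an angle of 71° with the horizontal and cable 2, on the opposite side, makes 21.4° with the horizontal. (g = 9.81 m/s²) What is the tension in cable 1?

T_1 ≈ 1680 N

Weight W = 184 × 9.81 = 1805 N acts straight down.
Horizontal: T_1 cos 71° = T_2 cos 21.4°  →  T_2 = 0.3497 T_1.
Vertical: T_1 sin 71° + T_2 sin 21.4° = 1805.
Substituting the horizontal relation into the vertical equation gives 1.073 T_1 = 1805, so T_1 = 1682 N.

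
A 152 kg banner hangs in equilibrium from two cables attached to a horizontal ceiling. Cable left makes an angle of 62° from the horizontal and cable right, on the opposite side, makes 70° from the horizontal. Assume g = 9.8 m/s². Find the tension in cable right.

T_right ≈ 941 N

Weight W = 152 × 9.8 = 1490 N acts straight down.
Horizontal: T_left cos 62° = T_right cos 70°  →  T_left = 0.7285 T_right.
Vertical: T_left sin 62° + T_right sin 70° = 1490.
Substituting the horizontal relation into the vertical equation gives 1.583 T_right = 1490, so T_right = 941 N.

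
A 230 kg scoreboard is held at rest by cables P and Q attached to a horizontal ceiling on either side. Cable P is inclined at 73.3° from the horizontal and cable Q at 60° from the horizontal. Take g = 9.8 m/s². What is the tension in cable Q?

Weight W = 230 × 9.8 = 2254 N acts straight down.
Horizontal: T_P cos 73.3° = T_Q cos 60°  →  T_P = 1.74 T_Q.
Vertical: T_P sin 73.3° + T_Q sin 60° = 2254.
Substituting the horizontal relation into the vertical equation gives 2.533 T_Q = 2254, so T_Q = 890 N.

T_Q ≈ 890 N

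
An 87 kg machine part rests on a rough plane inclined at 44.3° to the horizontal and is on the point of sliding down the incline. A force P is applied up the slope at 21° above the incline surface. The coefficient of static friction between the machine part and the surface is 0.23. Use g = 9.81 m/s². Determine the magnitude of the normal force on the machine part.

N ≈ 419 N

On the verge of sliding down the incline, friction equals μN and acts up the slope.
Perpendicular: N + P sin 21° = W cos 44.3° = 610.8 N.
Along incline: P cos 21° + μN = W sin 44.3° with W sin 44.3° = 596.1 N.
Solving the pair for P and N: P = 535.3 N, N = 419 N (and f = μN = 96.37 N).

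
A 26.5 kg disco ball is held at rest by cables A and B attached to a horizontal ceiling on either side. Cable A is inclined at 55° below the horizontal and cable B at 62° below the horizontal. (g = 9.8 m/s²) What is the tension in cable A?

Weight W = 26.5 × 9.8 = 259.7 N acts straight down.
Horizontal: T_A cos 55° = T_B cos 62°  →  T_B = 1.222 T_A.
Vertical: T_A sin 55° + T_B sin 62° = 259.7.
Substituting the horizontal relation into the vertical equation gives 1.898 T_A = 259.7, so T_A = 136.8 N.

T_A ≈ 137 N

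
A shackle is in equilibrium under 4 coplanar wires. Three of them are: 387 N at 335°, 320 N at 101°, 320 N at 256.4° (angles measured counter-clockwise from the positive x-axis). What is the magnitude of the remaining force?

F ≈ 268 N

Sum the known components: ΣF_x = 214.4 N, ΣF_y = -160.5 N.
For equilibrium the remaining force must supply (−ΣF_x, −ΣF_y) = (-214.4, 160.5) N.
Magnitude = √((-214.4)² + (160.5)²) = 267.8 N; direction = atan2(160.5, -214.4) = 143.2°.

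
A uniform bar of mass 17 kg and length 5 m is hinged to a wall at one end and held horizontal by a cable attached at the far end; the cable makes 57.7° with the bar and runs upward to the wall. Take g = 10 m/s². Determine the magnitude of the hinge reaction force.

|H| ≈ 101 N

Take torques about the hinge: T sin 57.7° · 5 = 17×10×2.5 = 425 N·m.
So T = 425 / (0.8453 × 5) = 100.56 N.
ΣF_x = 0: H_x = T cos 57.7° = 53.735 N.
ΣF_y = 0: H_y = (17×10) − T sin 57.7° = 170 − 85 = 85 N.
|H| = √(H_x² + H_y²) = √((53.735)² + (85)²) = 100.56 N.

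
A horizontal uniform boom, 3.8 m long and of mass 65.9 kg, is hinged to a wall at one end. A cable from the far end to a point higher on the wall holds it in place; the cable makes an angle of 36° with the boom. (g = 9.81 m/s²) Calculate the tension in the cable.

Take torques about the hinge: T sin 36° · 3.8 = 65.9×9.81×1.9 = 1228.3 N·m.
So T = 1228.3 / (0.5878 × 3.8) = 549.93 N.

T ≈ 550 N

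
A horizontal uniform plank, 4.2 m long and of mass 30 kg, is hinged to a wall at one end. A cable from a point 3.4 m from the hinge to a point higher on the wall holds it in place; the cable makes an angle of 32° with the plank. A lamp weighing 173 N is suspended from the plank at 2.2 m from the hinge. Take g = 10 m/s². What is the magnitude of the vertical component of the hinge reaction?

Take torques about the hinge: T sin 32° · 3.4 = 30×10×2.1 + 173×2.2 = 1010.6 N·m.
So T = 1010.6 / (0.5299 × 3.4) = 560.91 N.
ΣF_y = 0: H_y = (30×10 + 173) − T sin 32° = 473 − 297.24 = 175.76 N.

|H_y| ≈ 176 N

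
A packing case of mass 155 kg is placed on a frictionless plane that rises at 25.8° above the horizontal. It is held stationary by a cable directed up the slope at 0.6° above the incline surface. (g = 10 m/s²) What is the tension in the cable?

Take axes along and perpendicular to the incline. Weight components: W sin 25.8° = 674.6 N down-slope, W cos 25.8° = 1395 N into the surface.
Along incline: T cos 0.6° = W sin 25.8° → T = 674.6 N.
Perpendicular: N = W cos 25.8° − T sin 0.6° = 1388 N.

T ≈ 675 N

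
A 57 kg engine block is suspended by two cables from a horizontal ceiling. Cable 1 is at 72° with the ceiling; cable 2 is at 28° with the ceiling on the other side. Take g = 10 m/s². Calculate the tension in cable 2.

T_2 ≈ 179 N

Weight W = 57 × 10 = 570 N acts straight down.
Horizontal: T_1 cos 72° = T_2 cos 28°  →  T_1 = 2.857 T_2.
Vertical: T_1 sin 72° + T_2 sin 28° = 570.
Substituting the horizontal relation into the vertical equation gives 3.187 T_2 = 570, so T_2 = 178.9 N.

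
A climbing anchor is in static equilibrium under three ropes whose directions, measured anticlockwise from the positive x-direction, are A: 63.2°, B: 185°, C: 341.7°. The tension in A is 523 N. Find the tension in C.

T_C ≈ 1120 N

Resolve: ΣF_x = 523 cos 63.2° + T_B cos 185° + T_C cos 341.7° = 0.
        ΣF_y = 523 sin 63.2° + T_B sin 185° + T_C sin 341.7° = 0.
The known terms sum to (235.8, 466.8) N, so -0.9962 T_B + 0.9494 T_C = -235.8 and -0.0872 T_B − 0.3140 T_C = -466.8.
Solving simultaneously: T_B = 1308 N, T_C = 1124 N.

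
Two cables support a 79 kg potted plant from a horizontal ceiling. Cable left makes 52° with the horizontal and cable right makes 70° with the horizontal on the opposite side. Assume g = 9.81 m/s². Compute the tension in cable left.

T_left ≈ 313 N

Weight W = 79 × 9.81 = 775 N acts straight down.
Horizontal: T_left cos 52° = T_right cos 70°  →  T_right = 1.8 T_left.
Vertical: T_left sin 52° + T_right sin 70° = 775.
Substituting the horizontal relation into the vertical equation gives 2.48 T_left = 775, so T_left = 312.6 N.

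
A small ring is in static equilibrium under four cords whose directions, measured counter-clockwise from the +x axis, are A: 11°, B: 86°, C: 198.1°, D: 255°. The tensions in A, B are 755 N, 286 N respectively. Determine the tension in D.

Resolve: ΣF_x = 755 cos 11° + 286 cos 86° + T_C cos 198.1° + T_D cos 255° = 0.
        ΣF_y = 755 sin 11° + 286 sin 86° + T_C sin 198.1° + T_D sin 255° = 0.
The known terms sum to (761.1, 429.4) N, so -0.9505 T_C − 0.2588 T_D = -761.1 and -0.3107 T_C − 0.9659 T_D = -429.4.
Solving simultaneously: T_C = 744.9 N, T_D = 204.9 N.

T_D ≈ 205 N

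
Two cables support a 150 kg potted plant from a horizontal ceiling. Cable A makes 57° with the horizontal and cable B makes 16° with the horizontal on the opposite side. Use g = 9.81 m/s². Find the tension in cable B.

T_B ≈ 838 N

Weight W = 150 × 9.81 = 1472 N acts straight down.
Horizontal: T_A cos 57° = T_B cos 16°  →  T_A = 1.765 T_B.
Vertical: T_A sin 57° + T_B sin 16° = 1472.
Substituting the horizontal relation into the vertical equation gives 1.756 T_B = 1472, so T_B = 838.1 N.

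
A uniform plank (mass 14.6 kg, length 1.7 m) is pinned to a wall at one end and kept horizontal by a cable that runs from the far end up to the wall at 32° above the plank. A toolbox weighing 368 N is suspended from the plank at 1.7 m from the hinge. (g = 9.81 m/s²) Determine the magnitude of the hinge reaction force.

|H| ≈ 707 N

Take torques about the hinge: T sin 32° · 1.7 = 14.6×9.81×0.85 + 368×1.7 = 747.34 N·m.
So T = 747.34 / (0.5299 × 1.7) = 829.58 N.
ΣF_x = 0: H_x = T cos 32° = 703.53 N.
ΣF_y = 0: H_y = (14.6×9.81 + 368) − T sin 32° = 511.23 − 439.61 = 71.613 N.
|H| = √(H_x² + H_y²) = √((703.53)² + (71.613)²) = 707.16 N.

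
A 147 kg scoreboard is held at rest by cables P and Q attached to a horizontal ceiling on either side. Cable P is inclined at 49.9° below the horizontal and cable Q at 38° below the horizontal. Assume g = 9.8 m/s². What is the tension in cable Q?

Weight W = 147 × 9.8 = 1441 N acts straight down.
Horizontal: T_P cos 49.9° = T_Q cos 38°  →  T_P = 1.223 T_Q.
Vertical: T_P sin 49.9° + T_Q sin 38° = 1441.
Substituting the horizontal relation into the vertical equation gives 1.551 T_Q = 1441, so T_Q = 928.5 N.

T_Q ≈ 929 N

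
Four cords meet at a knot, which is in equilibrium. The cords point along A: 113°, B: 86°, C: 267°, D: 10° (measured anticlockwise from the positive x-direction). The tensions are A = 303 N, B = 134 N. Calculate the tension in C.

Resolve: ΣF_x = 303 cos 113° + 134 cos 86° + T_C cos 267° + T_D cos 10° = 0.
        ΣF_y = 303 sin 113° + 134 sin 86° + T_C sin 267° + T_D sin 10° = 0.
The known terms sum to (-109, 412.6) N, so -0.0523 T_C + 0.9848 T_D = 109 and -0.9986 T_C + 0.1736 T_D = -412.6.
Solving simultaneously: T_C = 436.4 N, T_D = 133.9 N.

T_C ≈ 436 N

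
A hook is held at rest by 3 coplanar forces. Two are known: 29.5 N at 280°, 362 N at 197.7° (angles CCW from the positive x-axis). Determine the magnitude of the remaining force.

Sum the known components: ΣF_x = -339.7 N, ΣF_y = -139.1 N.
For equilibrium the remaining force must supply (−ΣF_x, −ΣF_y) = (339.7, 139.1) N.
Magnitude = √((339.7)² + (139.1)²) = 367.1 N; direction = atan2(139.1, 339.7) = 22.3°.

F ≈ 367 N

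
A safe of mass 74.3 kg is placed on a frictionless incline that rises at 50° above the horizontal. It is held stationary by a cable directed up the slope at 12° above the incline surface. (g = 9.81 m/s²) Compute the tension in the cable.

Take axes along and perpendicular to the incline. Weight components: W sin 50° = 558.4 N down-slope, W cos 50° = 468.5 N into the surface.
Along incline: T cos 12° = W sin 50° → T = 570.8 N.
Perpendicular: N = W cos 50° − T sin 12° = 349.8 N.

T ≈ 571 N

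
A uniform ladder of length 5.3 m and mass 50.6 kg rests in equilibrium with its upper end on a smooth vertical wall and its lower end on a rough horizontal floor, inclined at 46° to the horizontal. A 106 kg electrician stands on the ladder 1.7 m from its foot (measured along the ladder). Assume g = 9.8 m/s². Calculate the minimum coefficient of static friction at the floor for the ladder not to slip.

μ_min ≈ 0.366

ΣF_y = 0: N_floor = 50.6×9.8 + 106×9.8 = 1534.7 N.
Torques about the foot: N_wall · 5.3 sin 46° = 50.6×9.8×2.65 cos 46° + 106×9.8×1.7 cos 46° → N_wall = 561.2 N.
ΣF_x = 0: f_floor = N_wall = 561.2 N.
μ_min = f_floor / N_floor = 561.2 / 1534.7 = 0.3657.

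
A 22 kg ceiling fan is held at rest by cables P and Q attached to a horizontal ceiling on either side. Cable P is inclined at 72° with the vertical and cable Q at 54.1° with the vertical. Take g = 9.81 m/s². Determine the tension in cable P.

Angles from the horizontal: cable P is 90° − 72° = 18°, cable Q is 90° − 54.1° = 35.9°.
Weight W = 22 × 9.81 = 215.8 N acts straight down.
Horizontal: T_P cos 18° = T_Q cos 35.9°  →  T_Q = 1.174 T_P.
Vertical: T_P sin 18° + T_Q sin 35.9° = 215.8.
Substituting the horizontal relation into the vertical equation gives 0.9975 T_P = 215.8, so T_P = 216.4 N.

T_P ≈ 216 N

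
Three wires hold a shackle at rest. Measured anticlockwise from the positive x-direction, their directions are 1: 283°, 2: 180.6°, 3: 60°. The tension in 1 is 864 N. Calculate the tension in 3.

Resolve: ΣF_x = 864 cos 283° + T_2 cos 180.6° + T_3 cos 60° = 0.
        ΣF_y = 864 sin 283° + T_2 sin 180.6° + T_3 sin 60° = 0.
The known terms sum to (194.4, -841.9) N, so -0.9999 T_2 + 0.5000 T_3 = -194.4 and -0.0105 T_2 + 0.8660 T_3 = 841.9.
Solving simultaneously: T_2 = 684.6 N, T_3 = 980.4 N.

T_3 ≈ 980 N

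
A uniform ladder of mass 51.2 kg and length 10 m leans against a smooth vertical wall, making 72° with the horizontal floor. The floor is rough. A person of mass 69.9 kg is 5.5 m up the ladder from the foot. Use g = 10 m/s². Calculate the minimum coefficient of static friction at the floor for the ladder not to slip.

ΣF_y = 0: N_floor = 51.2×10 + 69.9×10 = 1211 N.
Torques about the foot: N_wall · 10 sin 72° = 51.2×10×5 cos 72° + 69.9×10×5.5 cos 72° → N_wall = 208.09 N.
ΣF_x = 0: f_floor = N_wall = 208.09 N.
μ_min = f_floor / N_floor = 208.09 / 1211 = 0.1718.

μ_min ≈ 0.172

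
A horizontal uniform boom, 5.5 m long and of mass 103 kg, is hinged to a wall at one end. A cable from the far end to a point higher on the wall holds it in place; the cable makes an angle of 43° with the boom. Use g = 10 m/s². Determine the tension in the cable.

T ≈ 755 N

Take torques about the hinge: T sin 43° · 5.5 = 103×10×2.75 = 2832.5 N·m.
So T = 2832.5 / (0.6820 × 5.5) = 755.13 N.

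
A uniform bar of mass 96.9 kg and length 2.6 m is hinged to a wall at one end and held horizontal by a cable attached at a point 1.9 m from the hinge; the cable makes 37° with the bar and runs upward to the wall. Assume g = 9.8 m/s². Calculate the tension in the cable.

Take torques about the hinge: T sin 37° · 1.9 = 96.9×9.8×1.3 = 1234.5 N·m.
So T = 1234.5 / (0.6018 × 1.9) = 1079.6 N.

T ≈ 1080 N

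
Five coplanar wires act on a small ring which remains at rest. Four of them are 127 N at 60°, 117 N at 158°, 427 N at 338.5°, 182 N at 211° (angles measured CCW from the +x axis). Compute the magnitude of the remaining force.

Sum the known components: ΣF_x = 196.3 N, ΣF_y = -96.42 N.
For equilibrium the remaining force must supply (−ΣF_x, −ΣF_y) = (-196.3, 96.42) N.
Magnitude = √((-196.3)² + (96.42)²) = 218.7 N; direction = atan2(96.42, -196.3) = 153.8°.

F ≈ 219 N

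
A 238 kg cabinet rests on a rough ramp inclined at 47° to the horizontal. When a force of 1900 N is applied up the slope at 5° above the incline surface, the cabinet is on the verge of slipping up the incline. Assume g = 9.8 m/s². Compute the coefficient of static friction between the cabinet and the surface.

On the verge of sliding up the incline, friction is at its maximum μN and acts down the slope.
Perpendicular to incline: N = W cos 47° − P sin 5° = 1591 − 165.6 = 1425 N.
Along incline: P cos 5° − μN = W sin 47° → μ = −(W sin 47° − P cos 5°) / N = 0.1312.

μ ≈ 0.131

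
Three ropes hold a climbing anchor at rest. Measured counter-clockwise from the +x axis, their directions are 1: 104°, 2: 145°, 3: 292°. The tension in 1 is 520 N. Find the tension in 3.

T_3 ≈ 626 N

Resolve: ΣF_x = 520 cos 104° + T_2 cos 145° + T_3 cos 292° = 0.
        ΣF_y = 520 sin 104° + T_2 sin 145° + T_3 sin 292° = 0.
The known terms sum to (-125.8, 504.6) N, so -0.8192 T_2 + 0.3746 T_3 = 125.8 and 0.5736 T_2 − 0.9272 T_3 = -504.6.
Solving simultaneously: T_2 = 132.9 N, T_3 = 626.4 N.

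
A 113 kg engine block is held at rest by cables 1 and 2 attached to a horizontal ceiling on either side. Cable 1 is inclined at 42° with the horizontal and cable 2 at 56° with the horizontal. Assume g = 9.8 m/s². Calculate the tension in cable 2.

Weight W = 113 × 9.8 = 1107 N acts straight down.
Horizontal: T_1 cos 42° = T_2 cos 56°  →  T_1 = 0.7525 T_2.
Vertical: T_1 sin 42° + T_2 sin 56° = 1107.
Substituting the horizontal relation into the vertical equation gives 1.333 T_2 = 1107, so T_2 = 831 N.

T_2 ≈ 831 N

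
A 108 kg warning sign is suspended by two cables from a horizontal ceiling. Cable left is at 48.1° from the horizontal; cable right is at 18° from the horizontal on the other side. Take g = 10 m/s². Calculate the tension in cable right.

Weight W = 108 × 10 = 1080 N acts straight down.
Horizontal: T_left cos 48.1° = T_right cos 18°  →  T_left = 1.424 T_right.
Vertical: T_left sin 48.1° + T_right sin 18° = 1080.
Substituting the horizontal relation into the vertical equation gives 1.369 T_right = 1080, so T_right = 788.9 N.

T_right ≈ 789 N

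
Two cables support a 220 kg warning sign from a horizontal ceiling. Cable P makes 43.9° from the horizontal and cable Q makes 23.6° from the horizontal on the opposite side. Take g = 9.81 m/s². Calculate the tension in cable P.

Weight W = 220 × 9.81 = 2158 N acts straight down.
Horizontal: T_P cos 43.9° = T_Q cos 23.6°  →  T_Q = 0.7863 T_P.
Vertical: T_P sin 43.9° + T_Q sin 23.6° = 2158.
Substituting the horizontal relation into the vertical equation gives 1.008 T_P = 2158, so T_P = 2141 N.

T_P ≈ 2140 N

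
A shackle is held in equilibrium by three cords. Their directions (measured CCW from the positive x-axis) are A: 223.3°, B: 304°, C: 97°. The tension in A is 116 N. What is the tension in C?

T_C ≈ 252 N

Resolve: ΣF_x = 116 cos 223.3° + T_B cos 304° + T_C cos 97° = 0.
        ΣF_y = 116 sin 223.3° + T_B sin 304° + T_C sin 97° = 0.
The known terms sum to (-84.42, -79.55) N, so 0.5592 T_B − 0.1219 T_C = 84.42 and -0.8290 T_B + 0.9925 T_C = 79.55.
Solving simultaneously: T_B = 205.9 N, T_C = 252.2 N.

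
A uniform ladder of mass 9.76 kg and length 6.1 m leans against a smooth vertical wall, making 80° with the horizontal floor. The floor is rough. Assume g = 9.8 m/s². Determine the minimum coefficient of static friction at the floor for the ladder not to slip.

μ_min ≈ 0.0882

ΣF_y = 0: N_floor = 9.76×9.8 = 95.648 N.
Torques about the foot: N_wall · 6.1 sin 80° = 9.76×9.8×3.05 cos 80° → N_wall = 8.4327 N.
ΣF_x = 0: f_floor = N_wall = 8.4327 N.
μ_min = f_floor / N_floor = 8.4327 / 95.648 = 0.08816.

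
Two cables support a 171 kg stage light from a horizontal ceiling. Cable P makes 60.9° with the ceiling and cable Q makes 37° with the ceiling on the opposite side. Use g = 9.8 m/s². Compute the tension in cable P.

Weight W = 171 × 9.8 = 1676 N acts straight down.
Horizontal: T_P cos 60.9° = T_Q cos 37°  →  T_Q = 0.609 T_P.
Vertical: T_P sin 60.9° + T_Q sin 37° = 1676.
Substituting the horizontal relation into the vertical equation gives 1.24 T_P = 1676, so T_P = 1351 N.

T_P ≈ 1350 N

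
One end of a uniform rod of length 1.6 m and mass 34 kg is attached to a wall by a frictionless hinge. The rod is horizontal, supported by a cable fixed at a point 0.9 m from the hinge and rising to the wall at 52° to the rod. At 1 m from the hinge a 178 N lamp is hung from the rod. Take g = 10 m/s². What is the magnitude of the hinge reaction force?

Take torques about the hinge: T sin 52° · 0.9 = 34×10×0.8 + 178×1 = 450 N·m.
So T = 450 / (0.7880 × 0.9) = 634.51 N.
ΣF_x = 0: H_x = T cos 52° = 390.64 N.
ΣF_y = 0: H_y = (34×10 + 178) − T sin 52° = 518 − 500 = 18 N.
|H| = √(H_x² + H_y²) = √((390.64)² + (18)²) = 391.06 N.

|H| ≈ 391 N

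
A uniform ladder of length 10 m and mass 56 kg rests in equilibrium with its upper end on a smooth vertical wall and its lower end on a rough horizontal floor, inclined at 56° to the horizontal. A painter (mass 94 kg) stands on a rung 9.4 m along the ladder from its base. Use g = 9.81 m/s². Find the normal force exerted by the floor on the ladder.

N_floor ≈ 1470 N

ΣF_y = 0: N_floor = 56×9.81 + 94×9.81 = 1471.5 N.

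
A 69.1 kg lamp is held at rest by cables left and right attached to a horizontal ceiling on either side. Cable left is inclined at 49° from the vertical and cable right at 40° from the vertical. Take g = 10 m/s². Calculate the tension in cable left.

T_left ≈ 444 N

Angles from the horizontal: cable left is 90° − 49° = 41°, cable right is 90° − 40° = 50°.
Weight W = 69.1 × 10 = 691 N acts straight down.
Horizontal: T_left cos 41° = T_right cos 50°  →  T_right = 1.174 T_left.
Vertical: T_left sin 41° + T_right sin 50° = 691.
Substituting the horizontal relation into the vertical equation gives 1.555 T_left = 691, so T_left = 444.2 N.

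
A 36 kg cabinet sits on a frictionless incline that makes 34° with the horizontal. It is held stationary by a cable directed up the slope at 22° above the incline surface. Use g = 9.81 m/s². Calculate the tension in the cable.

Take axes along and perpendicular to the incline. Weight components: W sin 34° = 197.5 N down-slope, W cos 34° = 292.8 N into the surface.
Along incline: T cos 22° = W sin 34° → T = 213 N.
Perpendicular: N = W cos 34° − T sin 22° = 213 N.

T ≈ 213 N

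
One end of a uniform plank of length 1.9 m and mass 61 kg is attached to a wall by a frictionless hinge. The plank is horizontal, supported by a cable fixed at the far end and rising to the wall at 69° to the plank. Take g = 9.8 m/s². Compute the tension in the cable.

Take torques about the hinge: T sin 69° · 1.9 = 61×9.8×0.95 = 567.91 N·m.
So T = 567.91 / (0.9336 × 1.9) = 320.17 N.

T ≈ 320 N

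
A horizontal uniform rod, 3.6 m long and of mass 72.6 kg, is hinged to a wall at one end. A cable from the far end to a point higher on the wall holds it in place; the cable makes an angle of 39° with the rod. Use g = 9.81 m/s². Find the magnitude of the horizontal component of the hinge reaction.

H_x ≈ 440 N

Take torques about the hinge: T sin 39° · 3.6 = 72.6×9.81×1.8 = 1282 N·m.
So T = 1282 / (0.6293 × 3.6) = 565.85 N.
ΣF_x = 0: H_x = T cos 39° = 439.75 N.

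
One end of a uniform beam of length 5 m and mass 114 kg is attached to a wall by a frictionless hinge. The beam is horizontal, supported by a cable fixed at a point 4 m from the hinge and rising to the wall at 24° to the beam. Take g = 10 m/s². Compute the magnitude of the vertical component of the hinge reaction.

|H_y| ≈ 428 N

Take torques about the hinge: T sin 24° · 4 = 114×10×2.5 = 2850 N·m.
So T = 2850 / (0.4067 × 4) = 1751.7 N.
ΣF_y = 0: H_y = (114×10) − T sin 24° = 1140 − 712.5 = 427.5 N.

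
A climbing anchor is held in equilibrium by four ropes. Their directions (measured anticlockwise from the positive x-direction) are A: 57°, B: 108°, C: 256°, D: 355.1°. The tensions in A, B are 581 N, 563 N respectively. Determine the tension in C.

Resolve: ΣF_x = 581 cos 57° + 563 cos 108° + T_C cos 256° + T_D cos 355.1° = 0.
        ΣF_y = 581 sin 57° + 563 sin 108° + T_C sin 256° + T_D sin 355.1° = 0.
The known terms sum to (142.5, 1023) N, so -0.2419 T_C + 0.9963 T_D = -142.5 and -0.9703 T_C − 0.0854 T_D = -1023.
Solving simultaneously: T_C = 1044 N, T_D = 110.6 N.

T_C ≈ 1040 N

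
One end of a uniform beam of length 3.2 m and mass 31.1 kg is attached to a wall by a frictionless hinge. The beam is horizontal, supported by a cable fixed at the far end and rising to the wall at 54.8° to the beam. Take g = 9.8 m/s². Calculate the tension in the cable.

T ≈ 186 N

Take torques about the hinge: T sin 54.8° · 3.2 = 31.1×9.8×1.6 = 487.65 N·m.
So T = 487.65 / (0.8171 × 3.2) = 186.49 N.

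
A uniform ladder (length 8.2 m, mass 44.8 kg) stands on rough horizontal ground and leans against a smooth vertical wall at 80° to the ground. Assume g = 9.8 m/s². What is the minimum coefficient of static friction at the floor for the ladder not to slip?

μ_min ≈ 0.0882

ΣF_y = 0: N_floor = 44.8×9.8 = 439.04 N.
Torques about the foot: N_wall · 8.2 sin 80° = 44.8×9.8×4.1 cos 80° → N_wall = 38.707 N.
ΣF_x = 0: f_floor = N_wall = 38.707 N.
μ_min = f_floor / N_floor = 38.707 / 439.04 = 0.08816.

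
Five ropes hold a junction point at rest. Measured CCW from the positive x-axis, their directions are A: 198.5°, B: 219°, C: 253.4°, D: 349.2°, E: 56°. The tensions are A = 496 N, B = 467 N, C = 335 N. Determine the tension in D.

Resolve: ΣF_x = 496 cos 198.5° + 467 cos 219° + 335 cos 253.4° + T_D cos 349.2° + T_E cos 56° = 0.
        ΣF_y = 496 sin 198.5° + 467 sin 219° + 335 sin 253.4° + T_D sin 349.2° + T_E sin 56° = 0.
The known terms sum to (-929, -772.3) N, so 0.9823 T_D + 0.5592 T_E = 929 and -0.1874 T_D + 0.8290 T_E = 772.3.
Solving simultaneously: T_D = 368.1 N, T_E = 1015 N.

T_D ≈ 368 N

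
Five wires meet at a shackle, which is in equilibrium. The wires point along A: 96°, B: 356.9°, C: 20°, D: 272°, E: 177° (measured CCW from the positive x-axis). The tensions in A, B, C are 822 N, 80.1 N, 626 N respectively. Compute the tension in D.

Resolve: ΣF_x = 822 cos 96° + 80.1 cos 356.9° + 626 cos 20° + T_D cos 272° + T_E cos 177° = 0.
        ΣF_y = 822 sin 96° + 80.1 sin 356.9° + 626 sin 20° + T_D sin 272° + T_E sin 177° = 0.
The known terms sum to (582.3, 1027) N, so 0.0349 T_D − 0.9986 T_E = -582.3 and -0.9994 T_D + 0.0523 T_E = -1027.
Solving simultaneously: T_D = 1060 N, T_E = 620.2 N.

T_D ≈ 1060 N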